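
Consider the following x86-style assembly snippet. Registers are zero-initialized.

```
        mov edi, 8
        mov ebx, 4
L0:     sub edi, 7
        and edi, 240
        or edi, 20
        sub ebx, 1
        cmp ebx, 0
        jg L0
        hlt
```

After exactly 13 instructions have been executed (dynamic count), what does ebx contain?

2

edi=8
ebx=4
edi=8-7=1
edi=1&240=0
edi=0|20=20
ebx=4-1=3
cmp ebx, 0  (cmp 3,0)
jg L0: taken
edi=20-7=13
edi=13&240=0
edi=0|20=20
ebx=3-1=2
cmp ebx, 0  (cmp 2,0)
After step 13: ebx = 2.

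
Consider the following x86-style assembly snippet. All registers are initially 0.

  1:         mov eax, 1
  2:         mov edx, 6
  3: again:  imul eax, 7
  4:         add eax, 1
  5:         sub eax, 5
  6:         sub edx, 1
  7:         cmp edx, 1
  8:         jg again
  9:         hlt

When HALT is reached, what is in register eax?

5603

eax=1
edx=6
eax=1*7=7
eax=7+1=8
eax=8-5=3
edx=6-1=5
cmp edx, 1  (cmp 5,1)
jg again: taken
eax=3*7=21
eax=21+1=22
eax=22-5=17
edx=5-1=4
cmp edx, 1  (cmp 4,1)
jg again: taken
eax=17*7=119
eax=119+1=120
eax=120-5=115
edx=4-1=3
cmp edx, 1  (cmp 3,1)
jg again: taken
eax=115*7=805
eax=805+1=806
eax=806-5=801
edx=3-1=2
cmp edx, 1  (cmp 2,1)
jg again: taken
eax=801*7=5607
eax=5607+1=5608
eax=5608-5=5603
edx=2-1=1
cmp edx, 1  (cmp 1,1)
jg again: not taken
halt.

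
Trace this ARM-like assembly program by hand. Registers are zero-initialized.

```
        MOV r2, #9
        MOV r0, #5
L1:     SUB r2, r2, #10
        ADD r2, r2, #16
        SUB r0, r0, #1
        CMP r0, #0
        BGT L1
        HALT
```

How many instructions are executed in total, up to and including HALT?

MOV r2, #9 → r2=9
MOV r0, #5 → r0=5
SUB r2, r2, #10 → r2=9-10=-1
ADD r2, r2, #16 → r2=(-1)+16=15
SUB r0, r0, #1 → r0=5-1=4
CMP r0, #0  (cmp 4,0)
BGT L1: taken
SUB r2, r2, #10 → r2=15-10=5
ADD r2, r2, #16 → r2=5+16=21
SUB r0, r0, #1 → r0=4-1=3
CMP r0, #0  (cmp 3,0)
BGT L1: taken
SUB r2, r2, #10 → r2=21-10=11
ADD r2, r2, #16 → r2=11+16=27
SUB r0, r0, #1 → r0=3-1=2
CMP r0, #0  (cmp 2,0)
BGT L1: taken
SUB r2, r2, #10 → r2=27-10=17
ADD r2, r2, #16 → r2=17+16=33
SUB r0, r0, #1 → r0=2-1=1
CMP r0, #0  (cmp 1,0)
BGT L1: taken
SUB r2, r2, #10 → r2=33-10=23
ADD r2, r2, #16 → r2=23+16=39
SUB r0, r0, #1 → r0=1-1=0
CMP r0, #0  (cmp 0,0)
BGT L1: not taken
halt.
Total executed instructions: 28.

28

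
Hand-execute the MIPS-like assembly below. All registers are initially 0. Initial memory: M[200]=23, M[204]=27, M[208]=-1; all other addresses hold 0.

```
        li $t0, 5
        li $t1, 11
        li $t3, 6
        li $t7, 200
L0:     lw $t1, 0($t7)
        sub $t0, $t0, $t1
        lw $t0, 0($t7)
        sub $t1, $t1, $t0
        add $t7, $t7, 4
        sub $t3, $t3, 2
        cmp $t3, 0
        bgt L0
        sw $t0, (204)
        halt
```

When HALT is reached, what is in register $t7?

212

li $t0, 5 → $t0=5
li $t1, 11 → $t1=11
li $t3, 6 → $t3=6
li $t7, 200 → $t7=200
lw $t1, 0($t7) → $t1=M[200]=23
sub $t0, $t0, $t1 → $t0=5-23=-18
lw $t0, 0($t7) → $t0=M[200]=23
sub $t1, $t1, $t0 → $t1=23-23=0
add $t7, $t7, 4 → $t7=200+4=204
sub $t3, $t3, 2 → $t3=6-2=4
cmp $t3, 0  (cmp 4,0)
bgt L0: taken
lw $t1, 0($t7) → $t1=M[204]=27
sub $t0, $t0, $t1 → $t0=23-27=-4
lw $t0, 0($t7) → $t0=M[204]=27
sub $t1, $t1, $t0 → $t1=27-27=0
add $t7, $t7, 4 → $t7=204+4=208
sub $t3, $t3, 2 → $t3=4-2=2
cmp $t3, 0  (cmp 2,0)
bgt L0: taken
lw $t1, 0($t7) → $t1=M[208]=-1
sub $t0, $t0, $t1 → $t0=27-(-1)=28
lw $t0, 0($t7) → $t0=M[208]=-1
sub $t1, $t1, $t0 → $t1=(-1)-(-1)=0
add $t7, $t7, 4 → $t7=208+4=212
sub $t3, $t3, 2 → $t3=2-2=0
cmp $t3, 0  (cmp 0,0)
bgt L0: not taken
sw $t0, (204) → M[204]=-1
halt.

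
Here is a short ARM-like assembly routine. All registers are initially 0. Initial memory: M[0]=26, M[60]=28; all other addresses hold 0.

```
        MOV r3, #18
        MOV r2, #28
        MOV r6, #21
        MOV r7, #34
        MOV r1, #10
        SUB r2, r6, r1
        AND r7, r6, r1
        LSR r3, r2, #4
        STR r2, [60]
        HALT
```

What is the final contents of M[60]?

MOV r3, #18 → r3=18
MOV r2, #28 → r2=28
MOV r6, #21 → r6=21
MOV r7, #34 → r7=34
MOV r1, #10 → r1=10
SUB r2, r6, r1 → r2=21-10=11
AND r7, r6, r1 → r7=21&10=0
LSR r3, r2, #4 → r3=11>>4=0
STR r2, [60] → M[60]=11
halt.

11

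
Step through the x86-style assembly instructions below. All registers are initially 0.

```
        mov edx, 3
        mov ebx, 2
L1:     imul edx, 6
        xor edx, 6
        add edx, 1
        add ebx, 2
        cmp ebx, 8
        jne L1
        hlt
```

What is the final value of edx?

721

edx=3
ebx=2
edx=3*6=18
edx=18^6=20
edx=20+1=21
ebx=2+2=4
cmp ebx, 8  (cmp 4,8)
jne L1: taken
edx=21*6=126
edx=126^6=120
edx=120+1=121
ebx=4+2=6
cmp ebx, 8  (cmp 6,8)
jne L1: taken
edx=121*6=726
edx=726^6=720
edx=720+1=721
ebx=6+2=8
cmp ebx, 8  (cmp 8,8)
jne L1: not taken
halt.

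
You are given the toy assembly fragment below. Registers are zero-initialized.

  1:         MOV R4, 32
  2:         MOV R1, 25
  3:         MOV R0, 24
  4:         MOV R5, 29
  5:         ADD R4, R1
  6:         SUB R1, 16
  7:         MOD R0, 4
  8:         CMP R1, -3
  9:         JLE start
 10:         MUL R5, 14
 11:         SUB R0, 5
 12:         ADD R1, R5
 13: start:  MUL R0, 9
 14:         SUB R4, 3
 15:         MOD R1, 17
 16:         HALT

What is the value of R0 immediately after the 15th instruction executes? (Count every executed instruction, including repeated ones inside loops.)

-45

after MOV R4, 32: R4=32
after MOV R1, 25: R1=25
after MOV R0, 24: R0=24
after MOV R5, 29: R5=29
after ADD R4, R1: R4=32+25=57
after SUB R1, 16: R1=25-16=9
after MOD R0, 4: R0=24%4=0
CMP R1, -3  (cmp 9,-3)
JLE start: not taken
after MUL R5, 14: R5=29*14=406
after SUB R0, 5: R0=0-5=-5
after ADD R1, R5: R1=9+406=415
after MUL R0, 9: R0=(-5)*9=-45
after SUB R4, 3: R4=57-3=54
after MOD R1, 17: R1=415%17=7
After step 15: R0 = -45.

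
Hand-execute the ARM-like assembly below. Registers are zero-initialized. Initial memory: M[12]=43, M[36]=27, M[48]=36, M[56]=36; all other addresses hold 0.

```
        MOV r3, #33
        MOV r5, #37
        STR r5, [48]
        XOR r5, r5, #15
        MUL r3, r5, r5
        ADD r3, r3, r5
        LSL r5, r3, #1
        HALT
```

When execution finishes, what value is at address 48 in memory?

after MOV r3, #33: r3=33
after MOV r5, #37: r5=37
STR r5, [48] → M[48]=37
after XOR r5, r5, #15: r5=37^15=42
after MUL r3, r5, r5: r3=42*42=1764
after ADD r3, r3, r5: r3=1764+42=1806
after LSL r5, r3, #1: r5=1806<<1=3612
halt.

37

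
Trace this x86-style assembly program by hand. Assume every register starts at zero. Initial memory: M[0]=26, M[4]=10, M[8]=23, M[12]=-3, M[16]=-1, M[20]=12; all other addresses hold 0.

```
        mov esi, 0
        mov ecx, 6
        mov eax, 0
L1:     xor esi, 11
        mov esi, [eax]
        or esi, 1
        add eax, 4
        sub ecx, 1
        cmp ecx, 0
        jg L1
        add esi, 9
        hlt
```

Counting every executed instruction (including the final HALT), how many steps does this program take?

47

esi=0
ecx=6
eax=0
esi=0^11=11
esi=M[0]=26
esi=26|1=27
eax=0+4=4
ecx=6-1=5
cmp ecx, 0  (cmp 5,0)
jg L1: taken
esi=27^11=16
esi=M[4]=10
esi=10|1=11
eax=4+4=8
ecx=5-1=4
cmp ecx, 0  (cmp 4,0)
jg L1: taken
esi=11^11=0
esi=M[8]=23
esi=23|1=23
eax=8+4=12
ecx=4-1=3
cmp ecx, 0  (cmp 3,0)
jg L1: taken
esi=23^11=28
esi=M[12]=-3
esi=(-3)|1=-3
eax=12+4=16
ecx=3-1=2
cmp ecx, 0  (cmp 2,0)
jg L1: taken
esi=(-3)^11=-10
esi=M[16]=-1
esi=(-1)|1=-1
eax=16+4=20
ecx=2-1=1
cmp ecx, 0  (cmp 1,0)
jg L1: taken
esi=(-1)^11=-12
esi=M[20]=12
esi=12|1=13
eax=20+4=24
ecx=1-1=0
cmp ecx, 0  (cmp 0,0)
jg L1: not taken
esi=13+9=22
halt.
Total executed instructions: 47.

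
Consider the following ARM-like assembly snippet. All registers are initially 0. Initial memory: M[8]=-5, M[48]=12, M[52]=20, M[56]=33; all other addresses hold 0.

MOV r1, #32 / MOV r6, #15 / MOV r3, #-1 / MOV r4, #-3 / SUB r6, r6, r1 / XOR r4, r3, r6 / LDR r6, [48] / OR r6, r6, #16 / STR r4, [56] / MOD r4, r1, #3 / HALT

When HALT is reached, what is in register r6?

28

after MOV r1, #32: r1=32
after MOV r6, #15: r6=15
after MOV r3, #-1: r3=-1
after MOV r4, #-3: r4=-3
after SUB r6, r6, r1: r6=15-32=-17
after XOR r4, r3, r6: r4=(-1)^(-17)=16
after LDR r6, [48]: r6=M[48]=12
after OR r6, r6, #16: r6=12|16=28
STR r4, [56] → M[56]=16
after MOD r4, r1, #3: r4=32%3=2
halt.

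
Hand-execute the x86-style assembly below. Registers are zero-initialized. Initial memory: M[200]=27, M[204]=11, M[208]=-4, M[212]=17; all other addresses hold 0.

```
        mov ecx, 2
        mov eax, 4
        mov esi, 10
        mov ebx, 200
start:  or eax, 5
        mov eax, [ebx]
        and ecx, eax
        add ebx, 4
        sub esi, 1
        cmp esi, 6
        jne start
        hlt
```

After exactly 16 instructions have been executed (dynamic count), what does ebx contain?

after mov ecx, 2: ecx=2
after mov eax, 4: eax=4
after mov esi, 10: esi=10
after mov ebx, 200: ebx=200
after or eax, 5: eax=4|5=5
after mov eax, [ebx]: eax=M[200]=27
after and ecx, eax: ecx=2&27=2
after add ebx, 4: ebx=200+4=204
after sub esi, 1: esi=10-1=9
cmp esi, 6  (cmp 9,6)
jne start: taken
after or eax, 5: eax=27|5=31
after mov eax, [ebx]: eax=M[204]=11
after and ecx, eax: ecx=2&11=2
after add ebx, 4: ebx=204+4=208
after sub esi, 1: esi=9-1=8
After step 16: ebx = 208.

208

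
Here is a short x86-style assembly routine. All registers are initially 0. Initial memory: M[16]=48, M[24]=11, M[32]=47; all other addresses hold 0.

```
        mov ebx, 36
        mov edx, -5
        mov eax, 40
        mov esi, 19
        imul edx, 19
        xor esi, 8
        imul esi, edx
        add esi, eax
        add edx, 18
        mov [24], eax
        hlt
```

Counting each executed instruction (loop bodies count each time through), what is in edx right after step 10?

-77

mov ebx, 36 → ebx=36
mov edx, -5 → edx=-5
mov eax, 40 → eax=40
mov esi, 19 → esi=19
imul edx, 19 → edx=(-5)*19=-95
xor esi, 8 → esi=19^8=27
imul esi, edx → esi=27*(-95)=-2565
add esi, eax → esi=(-2565)+40=-2525
add edx, 18 → edx=(-95)+18=-77
mov [24], eax → M[24]=40
After step 10: edx = -77.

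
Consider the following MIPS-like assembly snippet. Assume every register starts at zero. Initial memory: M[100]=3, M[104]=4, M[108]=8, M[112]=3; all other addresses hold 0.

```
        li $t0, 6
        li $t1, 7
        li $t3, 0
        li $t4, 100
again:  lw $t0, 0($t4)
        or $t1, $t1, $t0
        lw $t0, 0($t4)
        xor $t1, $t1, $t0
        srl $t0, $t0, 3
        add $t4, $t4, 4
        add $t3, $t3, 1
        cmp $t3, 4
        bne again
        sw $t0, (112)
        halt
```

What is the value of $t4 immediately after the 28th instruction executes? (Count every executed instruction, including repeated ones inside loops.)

li $t0, 6 → $t0=6
li $t1, 7 → $t1=7
li $t3, 0 → $t3=0
li $t4, 100 → $t4=100
lw $t0, 0($t4) → $t0=M[100]=3
or $t1, $t1, $t0 → $t1=7|3=7
lw $t0, 0($t4) → $t0=M[100]=3
xor $t1, $t1, $t0 → $t1=7^3=4
srl $t0, $t0, 3 → $t0=3>>3=0
add $t4, $t4, 4 → $t4=100+4=104
add $t3, $t3, 1 → $t3=0+1=1
cmp $t3, 4  (cmp 1,4)
bne again: taken
lw $t0, 0($t4) → $t0=M[104]=4
or $t1, $t1, $t0 → $t1=4|4=4
lw $t0, 0($t4) → $t0=M[104]=4
xor $t1, $t1, $t0 → $t1=4^4=0
srl $t0, $t0, 3 → $t0=4>>3=0
add $t4, $t4, 4 → $t4=104+4=108
add $t3, $t3, 1 → $t3=1+1=2
cmp $t3, 4  (cmp 2,4)
bne again: taken
lw $t0, 0($t4) → $t0=M[108]=8
or $t1, $t1, $t0 → $t1=0|8=8
lw $t0, 0($t4) → $t0=M[108]=8
xor $t1, $t1, $t0 → $t1=8^8=0
srl $t0, $t0, 3 → $t0=8>>3=1
add $t4, $t4, 4 → $t4=108+4=112
After step 28: $t4 = 112.

112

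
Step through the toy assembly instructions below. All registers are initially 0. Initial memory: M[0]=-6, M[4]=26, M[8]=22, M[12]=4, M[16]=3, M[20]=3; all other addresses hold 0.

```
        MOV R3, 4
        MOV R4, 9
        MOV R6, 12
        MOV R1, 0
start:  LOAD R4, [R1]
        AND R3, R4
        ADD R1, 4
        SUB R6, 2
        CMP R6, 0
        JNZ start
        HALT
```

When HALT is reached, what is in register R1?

24

MOV R3, 4 → R3=4
MOV R4, 9 → R4=9
MOV R6, 12 → R6=12
MOV R1, 0 → R1=0
LOAD R4, [R1] → R4=M[0]=-6
AND R3, R4 → R3=4&(-6)=0
ADD R1, 4 → R1=0+4=4
SUB R6, 2 → R6=12-2=10
CMP R6, 0  (cmp 10,0)
JNZ start: taken
LOAD R4, [R1] → R4=M[4]=26
AND R3, R4 → R3=0&26=0
ADD R1, 4 → R1=4+4=8
SUB R6, 2 → R6=10-2=8
CMP R6, 0  (cmp 8,0)
JNZ start: taken
LOAD R4, [R1] → R4=M[8]=22
AND R3, R4 → R3=0&22=0
ADD R1, 4 → R1=8+4=12
SUB R6, 2 → R6=8-2=6
CMP R6, 0  (cmp 6,0)
JNZ start: taken
LOAD R4, [R1] → R4=M[12]=4
AND R3, R4 → R3=0&4=0
ADD R1, 4 → R1=12+4=16
SUB R6, 2 → R6=6-2=4
CMP R6, 0  (cmp 4,0)
JNZ start: taken
LOAD R4, [R1] → R4=M[16]=3
AND R3, R4 → R3=0&3=0
ADD R1, 4 → R1=16+4=20
SUB R6, 2 → R6=4-2=2
CMP R6, 0  (cmp 2,0)
JNZ start: taken
LOAD R4, [R1] → R4=M[20]=3
AND R3, R4 → R3=0&3=0
ADD R1, 4 → R1=20+4=24
SUB R6, 2 → R6=2-2=0
CMP R6, 0  (cmp 0,0)
JNZ start: not taken
halt.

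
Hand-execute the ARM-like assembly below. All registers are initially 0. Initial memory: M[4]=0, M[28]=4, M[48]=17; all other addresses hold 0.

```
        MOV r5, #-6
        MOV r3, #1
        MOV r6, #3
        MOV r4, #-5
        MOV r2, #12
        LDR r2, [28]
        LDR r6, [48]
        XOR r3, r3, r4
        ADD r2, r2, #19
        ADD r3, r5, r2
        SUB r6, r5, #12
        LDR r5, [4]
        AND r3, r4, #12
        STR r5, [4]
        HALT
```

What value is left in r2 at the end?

23

r5=-6
r3=1
r6=3
r4=-5
r2=12
r2=M[28]=4
r6=M[48]=17
r3=1^(-5)=-6
r2=4+19=23
r3=(-6)+23=17
r6=(-6)-12=-18
r5=M[4]=0
r3=(-5)&12=8
STR r5, [4] → M[4]=0
halt.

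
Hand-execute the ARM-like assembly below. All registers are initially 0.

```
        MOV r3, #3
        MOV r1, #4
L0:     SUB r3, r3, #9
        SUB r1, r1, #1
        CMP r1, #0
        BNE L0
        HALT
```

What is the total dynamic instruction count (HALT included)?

19

MOV r3, #3 → r3=3
MOV r1, #4 → r1=4
SUB r3, r3, #9 → r3=3-9=-6
SUB r1, r1, #1 → r1=4-1=3
CMP r1, #0  (cmp 3,0)
BNE L0: taken
SUB r3, r3, #9 → r3=(-6)-9=-15
SUB r1, r1, #1 → r1=3-1=2
CMP r1, #0  (cmp 2,0)
BNE L0: taken
SUB r3, r3, #9 → r3=(-15)-9=-24
SUB r1, r1, #1 → r1=2-1=1
CMP r1, #0  (cmp 1,0)
BNE L0: taken
SUB r3, r3, #9 → r3=(-24)-9=-33
SUB r1, r1, #1 → r1=1-1=0
CMP r1, #0  (cmp 0,0)
BNE L0: not taken
halt.
Total executed instructions: 19.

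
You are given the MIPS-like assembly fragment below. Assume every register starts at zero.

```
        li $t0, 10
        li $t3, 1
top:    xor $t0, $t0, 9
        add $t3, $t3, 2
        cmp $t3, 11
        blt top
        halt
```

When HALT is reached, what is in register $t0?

li $t0, 10 → $t0=10
li $t3, 1 → $t3=1
xor $t0, $t0, 9 → $t0=10^9=3
add $t3, $t3, 2 → $t3=1+2=3
cmp $t3, 11  (cmp 3,11)
blt top: taken
xor $t0, $t0, 9 → $t0=3^9=10
add $t3, $t3, 2 → $t3=3+2=5
cmp $t3, 11  (cmp 5,11)
blt top: taken
xor $t0, $t0, 9 → $t0=10^9=3
add $t3, $t3, 2 → $t3=5+2=7
cmp $t3, 11  (cmp 7,11)
blt top: taken
xor $t0, $t0, 9 → $t0=3^9=10
add $t3, $t3, 2 → $t3=7+2=9
cmp $t3, 11  (cmp 9,11)
blt top: taken
xor $t0, $t0, 9 → $t0=10^9=3
add $t3, $t3, 2 → $t3=9+2=11
cmp $t3, 11  (cmp 11,11)
blt top: not taken
halt.

3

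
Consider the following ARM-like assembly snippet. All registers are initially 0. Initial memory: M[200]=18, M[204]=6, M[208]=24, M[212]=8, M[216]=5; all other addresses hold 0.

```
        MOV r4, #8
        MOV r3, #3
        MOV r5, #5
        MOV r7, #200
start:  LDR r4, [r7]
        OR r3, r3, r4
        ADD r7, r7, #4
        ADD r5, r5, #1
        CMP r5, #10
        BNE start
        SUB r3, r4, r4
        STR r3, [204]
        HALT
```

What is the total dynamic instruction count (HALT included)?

37

MOV r4, #8 → r4=8
MOV r3, #3 → r3=3
MOV r5, #5 → r5=5
MOV r7, #200 → r7=200
LDR r4, [r7] → r4=M[200]=18
OR r3, r3, r4 → r3=3|18=19
ADD r7, r7, #4 → r7=200+4=204
ADD r5, r5, #1 → r5=5+1=6
CMP r5, #10  (cmp 6,10)
BNE start: taken
LDR r4, [r7] → r4=M[204]=6
OR r3, r3, r4 → r3=19|6=23
ADD r7, r7, #4 → r7=204+4=208
ADD r5, r5, #1 → r5=6+1=7
CMP r5, #10  (cmp 7,10)
BNE start: taken
LDR r4, [r7] → r4=M[208]=24
OR r3, r3, r4 → r3=23|24=31
ADD r7, r7, #4 → r7=208+4=212
ADD r5, r5, #1 → r5=7+1=8
CMP r5, #10  (cmp 8,10)
BNE start: taken
LDR r4, [r7] → r4=M[212]=8
OR r3, r3, r4 → r3=31|8=31
ADD r7, r7, #4 → r7=212+4=216
ADD r5, r5, #1 → r5=8+1=9
CMP r5, #10  (cmp 9,10)
BNE start: taken
LDR r4, [r7] → r4=M[216]=5
OR r3, r3, r4 → r3=31|5=31
ADD r7, r7, #4 → r7=216+4=220
ADD r5, r5, #1 → r5=9+1=10
CMP r5, #10  (cmp 10,10)
BNE start: not taken
SUB r3, r4, r4 → r3=5-5=0
STR r3, [204] → M[204]=0
halt.
Total executed instructions: 37.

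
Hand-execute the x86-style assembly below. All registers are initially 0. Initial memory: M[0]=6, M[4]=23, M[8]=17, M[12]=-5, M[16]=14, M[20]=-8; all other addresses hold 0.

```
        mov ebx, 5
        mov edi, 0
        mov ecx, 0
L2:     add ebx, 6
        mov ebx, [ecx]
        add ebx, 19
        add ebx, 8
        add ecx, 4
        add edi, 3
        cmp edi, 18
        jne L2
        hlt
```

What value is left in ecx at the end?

24

ebx=5
edi=0
ecx=0
ebx=5+6=11
ebx=M[0]=6
ebx=6+19=25
ebx=25+8=33
ecx=0+4=4
edi=0+3=3
cmp edi, 18  (cmp 3,18)
jne L2: taken
ebx=33+6=39
ebx=M[4]=23
ebx=23+19=42
ebx=42+8=50
ecx=4+4=8
edi=3+3=6
cmp edi, 18  (cmp 6,18)
jne L2: taken
ebx=50+6=56
ebx=M[8]=17
ebx=17+19=36
ebx=36+8=44
ecx=8+4=12
edi=6+3=9
cmp edi, 18  (cmp 9,18)
jne L2: taken
ebx=44+6=50
ebx=M[12]=-5
ebx=(-5)+19=14
ebx=14+8=22
ecx=12+4=16
edi=9+3=12
cmp edi, 18  (cmp 12,18)
jne L2: taken
ebx=22+6=28
ebx=M[16]=14
ebx=14+19=33
ebx=33+8=41
ecx=16+4=20
edi=12+3=15
cmp edi, 18  (cmp 15,18)
jne L2: taken
ebx=41+6=47
ebx=M[20]=-8
ebx=(-8)+19=11
ebx=11+8=19
ecx=20+4=24
edi=15+3=18
cmp edi, 18  (cmp 18,18)
jne L2: not taken
halt.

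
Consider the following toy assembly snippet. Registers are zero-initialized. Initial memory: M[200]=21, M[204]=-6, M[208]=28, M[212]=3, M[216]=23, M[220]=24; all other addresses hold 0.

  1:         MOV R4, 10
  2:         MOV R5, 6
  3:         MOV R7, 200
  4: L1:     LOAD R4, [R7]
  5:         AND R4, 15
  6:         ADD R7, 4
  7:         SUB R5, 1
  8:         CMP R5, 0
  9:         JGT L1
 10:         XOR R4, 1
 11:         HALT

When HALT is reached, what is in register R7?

224

after MOV R4, 10: R4=10
after MOV R5, 6: R5=6
after MOV R7, 200: R7=200
after LOAD R4, [R7]: R4=M[200]=21
after AND R4, 15: R4=21&15=5
after ADD R7, 4: R7=200+4=204
after SUB R5, 1: R5=6-1=5
CMP R5, 0  (cmp 5,0)
JGT L1: taken
after LOAD R4, [R7]: R4=M[204]=-6
after AND R4, 15: R4=(-6)&15=10
after ADD R7, 4: R7=204+4=208
after SUB R5, 1: R5=5-1=4
CMP R5, 0  (cmp 4,0)
JGT L1: taken
after LOAD R4, [R7]: R4=M[208]=28
after AND R4, 15: R4=28&15=12
after ADD R7, 4: R7=208+4=212
after SUB R5, 1: R5=4-1=3
CMP R5, 0  (cmp 3,0)
JGT L1: taken
after LOAD R4, [R7]: R4=M[212]=3
after AND R4, 15: R4=3&15=3
after ADD R7, 4: R7=212+4=216
after SUB R5, 1: R5=3-1=2
CMP R5, 0  (cmp 2,0)
JGT L1: taken
after LOAD R4, [R7]: R4=M[216]=23
after AND R4, 15: R4=23&15=7
after ADD R7, 4: R7=216+4=220
after SUB R5, 1: R5=2-1=1
CMP R5, 0  (cmp 1,0)
JGT L1: taken
after LOAD R4, [R7]: R4=M[220]=24
after AND R4, 15: R4=24&15=8
after ADD R7, 4: R7=220+4=224
after SUB R5, 1: R5=1-1=0
CMP R5, 0  (cmp 0,0)
JGT L1: not taken
after XOR R4, 1: R4=8^1=9
halt.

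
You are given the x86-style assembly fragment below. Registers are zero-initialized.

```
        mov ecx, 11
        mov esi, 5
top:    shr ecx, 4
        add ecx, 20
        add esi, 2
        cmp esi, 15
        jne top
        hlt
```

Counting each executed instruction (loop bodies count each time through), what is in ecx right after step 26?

21

ecx=11
esi=5
ecx=11>>4=0
ecx=0+20=20
esi=5+2=7
cmp esi, 15  (cmp 7,15)
jne top: taken
ecx=20>>4=1
ecx=1+20=21
esi=7+2=9
cmp esi, 15  (cmp 9,15)
jne top: taken
ecx=21>>4=1
ecx=1+20=21
esi=9+2=11
cmp esi, 15  (cmp 11,15)
jne top: taken
ecx=21>>4=1
ecx=1+20=21
esi=11+2=13
cmp esi, 15  (cmp 13,15)
jne top: taken
ecx=21>>4=1
ecx=1+20=21
esi=13+2=15
cmp esi, 15  (cmp 15,15)
After step 26: ecx = 21.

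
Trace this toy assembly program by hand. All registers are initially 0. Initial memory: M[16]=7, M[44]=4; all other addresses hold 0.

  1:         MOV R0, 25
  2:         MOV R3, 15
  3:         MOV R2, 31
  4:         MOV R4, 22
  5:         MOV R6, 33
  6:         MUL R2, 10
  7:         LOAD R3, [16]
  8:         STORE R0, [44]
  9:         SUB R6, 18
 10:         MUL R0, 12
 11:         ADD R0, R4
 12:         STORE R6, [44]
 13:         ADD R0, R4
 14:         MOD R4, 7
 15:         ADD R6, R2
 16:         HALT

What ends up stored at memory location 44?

15

MOV R0, 25 → R0=25
MOV R3, 15 → R3=15
MOV R2, 31 → R2=31
MOV R4, 22 → R4=22
MOV R6, 33 → R6=33
MUL R2, 10 → R2=31*10=310
LOAD R3, [16] → R3=M[16]=7
STORE R0, [44] → M[44]=25
SUB R6, 18 → R6=33-18=15
MUL R0, 12 → R0=25*12=300
ADD R0, R4 → R0=300+22=322
STORE R6, [44] → M[44]=15
ADD R0, R4 → R0=322+22=344
MOD R4, 7 → R4=22%7=1
ADD R6, R2 → R6=15+310=325
halt.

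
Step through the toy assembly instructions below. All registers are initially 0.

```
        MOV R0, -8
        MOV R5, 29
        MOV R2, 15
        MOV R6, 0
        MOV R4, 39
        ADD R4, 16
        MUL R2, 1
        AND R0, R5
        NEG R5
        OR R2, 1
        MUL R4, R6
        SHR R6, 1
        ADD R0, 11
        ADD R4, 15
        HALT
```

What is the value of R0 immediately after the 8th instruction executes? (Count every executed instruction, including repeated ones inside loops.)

after MOV R0, -8: R0=-8
after MOV R5, 29: R5=29
after MOV R2, 15: R2=15
after MOV R6, 0: R6=0
after MOV R4, 39: R4=39
after ADD R4, 16: R4=39+16=55
after MUL R2, 1: R2=15*1=15
after AND R0, R5: R0=(-8)&29=24
After step 8: R0 = 24.

24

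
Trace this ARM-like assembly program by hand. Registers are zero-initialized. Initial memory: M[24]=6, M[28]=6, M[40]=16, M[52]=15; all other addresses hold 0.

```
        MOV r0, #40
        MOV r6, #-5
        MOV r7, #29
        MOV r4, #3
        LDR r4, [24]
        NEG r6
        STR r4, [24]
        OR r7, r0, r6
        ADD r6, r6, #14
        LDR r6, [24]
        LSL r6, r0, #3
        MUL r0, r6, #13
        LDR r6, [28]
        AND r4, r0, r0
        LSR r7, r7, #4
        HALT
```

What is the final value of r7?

after MOV r0, #40: r0=40
after MOV r6, #-5: r6=-5
after MOV r7, #29: r7=29
after MOV r4, #3: r4=3
after LDR r4, [24]: r4=M[24]=6
after NEG r6: r6=-(-5)=5
STR r4, [24] → M[24]=6
after OR r7, r0, r6: r7=40|5=45
after ADD r6, r6, #14: r6=5+14=19
after LDR r6, [24]: r6=M[24]=6
after LSL r6, r0, #3: r6=40<<3=320
after MUL r0, r6, #13: r0=320*13=4160
after LDR r6, [28]: r6=M[28]=6
after AND r4, r0, r0: r4=4160&4160=4160
after LSR r7, r7, #4: r7=45>>4=2
halt.

2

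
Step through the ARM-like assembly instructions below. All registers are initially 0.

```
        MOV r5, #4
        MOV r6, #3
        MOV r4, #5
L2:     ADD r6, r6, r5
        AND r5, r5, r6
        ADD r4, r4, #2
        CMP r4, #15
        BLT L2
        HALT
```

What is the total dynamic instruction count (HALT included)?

MOV r5, #4 → r5=4
MOV r6, #3 → r6=3
MOV r4, #5 → r4=5
ADD r6, r6, r5 → r6=3+4=7
AND r5, r5, r6 → r5=4&7=4
ADD r4, r4, #2 → r4=5+2=7
CMP r4, #15  (cmp 7,15)
BLT L2: taken
ADD r6, r6, r5 → r6=7+4=11
AND r5, r5, r6 → r5=4&11=0
ADD r4, r4, #2 → r4=7+2=9
CMP r4, #15  (cmp 9,15)
BLT L2: taken
ADD r6, r6, r5 → r6=11+0=11
AND r5, r5, r6 → r5=0&11=0
ADD r4, r4, #2 → r4=9+2=11
CMP r4, #15  (cmp 11,15)
BLT L2: taken
ADD r6, r6, r5 → r6=11+0=11
AND r5, r5, r6 → r5=0&11=0
ADD r4, r4, #2 → r4=11+2=13
CMP r4, #15  (cmp 13,15)
BLT L2: taken
ADD r6, r6, r5 → r6=11+0=11
AND r5, r5, r6 → r5=0&11=0
ADD r4, r4, #2 → r4=13+2=15
CMP r4, #15  (cmp 15,15)
BLT L2: not taken
halt.
Total executed instructions: 29.

29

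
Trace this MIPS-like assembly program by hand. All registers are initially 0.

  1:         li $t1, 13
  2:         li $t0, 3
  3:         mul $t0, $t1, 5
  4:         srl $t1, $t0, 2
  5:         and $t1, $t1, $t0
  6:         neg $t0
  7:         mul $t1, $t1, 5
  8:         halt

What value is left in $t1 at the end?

after li $t1, 13: $t1=13
after li $t0, 3: $t0=3
after mul $t0, $t1, 5: $t0=13*5=65
after srl $t1, $t0, 2: $t1=65>>2=16
after and $t1, $t1, $t0: $t1=16&65=0
after neg $t0: $t0=-(65)=-65
after mul $t1, $t1, 5: $t1=0*5=0
halt.

0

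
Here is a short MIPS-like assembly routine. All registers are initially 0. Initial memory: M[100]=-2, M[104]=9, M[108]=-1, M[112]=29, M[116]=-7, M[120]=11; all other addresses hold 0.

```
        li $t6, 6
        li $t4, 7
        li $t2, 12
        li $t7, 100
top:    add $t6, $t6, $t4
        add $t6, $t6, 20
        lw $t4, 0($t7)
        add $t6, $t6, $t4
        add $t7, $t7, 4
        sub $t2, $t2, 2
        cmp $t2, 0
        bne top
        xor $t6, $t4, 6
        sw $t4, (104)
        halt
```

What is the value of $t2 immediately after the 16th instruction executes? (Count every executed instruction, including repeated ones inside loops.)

li $t6, 6 → $t6=6
li $t4, 7 → $t4=7
li $t2, 12 → $t2=12
li $t7, 100 → $t7=100
add $t6, $t6, $t4 → $t6=6+7=13
add $t6, $t6, 20 → $t6=13+20=33
lw $t4, 0($t7) → $t4=M[100]=-2
add $t6, $t6, $t4 → $t6=33+(-2)=31
add $t7, $t7, 4 → $t7=100+4=104
sub $t2, $t2, 2 → $t2=12-2=10
cmp $t2, 0  (cmp 10,0)
bne top: taken
add $t6, $t6, $t4 → $t6=31+(-2)=29
add $t6, $t6, 20 → $t6=29+20=49
lw $t4, 0($t7) → $t4=M[104]=9
add $t6, $t6, $t4 → $t6=49+9=58
After step 16: $t2 = 10.

10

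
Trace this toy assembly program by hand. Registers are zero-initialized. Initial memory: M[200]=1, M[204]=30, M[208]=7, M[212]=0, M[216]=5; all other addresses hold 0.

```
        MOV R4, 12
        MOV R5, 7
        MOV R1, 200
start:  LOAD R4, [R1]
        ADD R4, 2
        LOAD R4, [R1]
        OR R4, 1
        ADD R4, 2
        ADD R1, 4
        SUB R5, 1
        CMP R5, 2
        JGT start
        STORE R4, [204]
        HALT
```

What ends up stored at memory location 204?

R4=12
R5=7
R1=200
R4=M[200]=1
R4=1+2=3
R4=M[200]=1
R4=1|1=1
R4=1+2=3
R1=200+4=204
R5=7-1=6
CMP R5, 2  (cmp 6,2)
JGT start: taken
R4=M[204]=30
R4=30+2=32
R4=M[204]=30
R4=30|1=31
R4=31+2=33
R1=204+4=208
R5=6-1=5
CMP R5, 2  (cmp 5,2)
JGT start: taken
R4=M[208]=7
R4=7+2=9
R4=M[208]=7
R4=7|1=7
R4=7+2=9
R1=208+4=212
R5=5-1=4
CMP R5, 2  (cmp 4,2)
JGT start: taken
R4=M[212]=0
R4=0+2=2
R4=M[212]=0
R4=0|1=1
R4=1+2=3
R1=212+4=216
R5=4-1=3
CMP R5, 2  (cmp 3,2)
JGT start: taken
R4=M[216]=5
R4=5+2=7
R4=M[216]=5
R4=5|1=5
R4=5+2=7
R1=216+4=220
R5=3-1=2
CMP R5, 2  (cmp 2,2)
JGT start: not taken
STORE R4, [204] → M[204]=7
halt.

7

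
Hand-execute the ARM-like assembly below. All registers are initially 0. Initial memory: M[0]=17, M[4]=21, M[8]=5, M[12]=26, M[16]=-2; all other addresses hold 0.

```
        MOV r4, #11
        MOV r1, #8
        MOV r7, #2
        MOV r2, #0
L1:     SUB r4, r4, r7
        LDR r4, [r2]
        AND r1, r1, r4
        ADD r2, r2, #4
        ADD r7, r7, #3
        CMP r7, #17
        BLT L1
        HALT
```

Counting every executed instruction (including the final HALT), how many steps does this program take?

40

MOV r4, #11 → r4=11
MOV r1, #8 → r1=8
MOV r7, #2 → r7=2
MOV r2, #0 → r2=0
SUB r4, r4, r7 → r4=11-2=9
LDR r4, [r2] → r4=M[0]=17
AND r1, r1, r4 → r1=8&17=0
ADD r2, r2, #4 → r2=0+4=4
ADD r7, r7, #3 → r7=2+3=5
CMP r7, #17  (cmp 5,17)
BLT L1: taken
SUB r4, r4, r7 → r4=17-5=12
LDR r4, [r2] → r4=M[4]=21
AND r1, r1, r4 → r1=0&21=0
ADD r2, r2, #4 → r2=4+4=8
ADD r7, r7, #3 → r7=5+3=8
CMP r7, #17  (cmp 8,17)
BLT L1: taken
SUB r4, r4, r7 → r4=21-8=13
LDR r4, [r2] → r4=M[8]=5
AND r1, r1, r4 → r1=0&5=0
ADD r2, r2, #4 → r2=8+4=12
ADD r7, r7, #3 → r7=8+3=11
CMP r7, #17  (cmp 11,17)
BLT L1: taken
SUB r4, r4, r7 → r4=5-11=-6
LDR r4, [r2] → r4=M[12]=26
AND r1, r1, r4 → r1=0&26=0
ADD r2, r2, #4 → r2=12+4=16
ADD r7, r7, #3 → r7=11+3=14
CMP r7, #17  (cmp 14,17)
BLT L1: taken
SUB r4, r4, r7 → r4=26-14=12
LDR r4, [r2] → r4=M[16]=-2
AND r1, r1, r4 → r1=0&(-2)=0
ADD r2, r2, #4 → r2=16+4=20
ADD r7, r7, #3 → r7=14+3=17
CMP r7, #17  (cmp 17,17)
BLT L1: not taken
halt.
Total executed instructions: 40.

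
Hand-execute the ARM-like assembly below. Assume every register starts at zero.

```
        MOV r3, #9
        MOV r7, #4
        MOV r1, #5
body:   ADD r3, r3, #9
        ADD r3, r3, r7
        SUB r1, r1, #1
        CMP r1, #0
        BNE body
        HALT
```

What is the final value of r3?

74

MOV r3, #9 → r3=9
MOV r7, #4 → r7=4
MOV r1, #5 → r1=5
ADD r3, r3, #9 → r3=9+9=18
ADD r3, r3, r7 → r3=18+4=22
SUB r1, r1, #1 → r1=5-1=4
CMP r1, #0  (cmp 4,0)
BNE body: taken
ADD r3, r3, #9 → r3=22+9=31
ADD r3, r3, r7 → r3=31+4=35
SUB r1, r1, #1 → r1=4-1=3
CMP r1, #0  (cmp 3,0)
BNE body: taken
ADD r3, r3, #9 → r3=35+9=44
ADD r3, r3, r7 → r3=44+4=48
SUB r1, r1, #1 → r1=3-1=2
CMP r1, #0  (cmp 2,0)
BNE body: taken
ADD r3, r3, #9 → r3=48+9=57
ADD r3, r3, r7 → r3=57+4=61
SUB r1, r1, #1 → r1=2-1=1
CMP r1, #0  (cmp 1,0)
BNE body: taken
ADD r3, r3, #9 → r3=61+9=70
ADD r3, r3, r7 → r3=70+4=74
SUB r1, r1, #1 → r1=1-1=0
CMP r1, #0  (cmp 0,0)
BNE body: not taken
halt.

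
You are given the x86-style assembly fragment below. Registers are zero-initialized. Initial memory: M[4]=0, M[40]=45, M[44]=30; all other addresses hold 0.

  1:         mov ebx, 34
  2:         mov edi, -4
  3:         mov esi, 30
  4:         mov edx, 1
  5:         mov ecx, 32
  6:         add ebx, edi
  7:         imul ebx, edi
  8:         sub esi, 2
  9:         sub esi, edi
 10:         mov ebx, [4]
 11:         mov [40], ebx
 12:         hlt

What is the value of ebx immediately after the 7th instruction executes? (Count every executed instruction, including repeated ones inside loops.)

-120

ebx=34
edi=-4
esi=30
edx=1
ecx=32
ebx=34+(-4)=30
ebx=30*(-4)=-120
After step 7: ebx = -120.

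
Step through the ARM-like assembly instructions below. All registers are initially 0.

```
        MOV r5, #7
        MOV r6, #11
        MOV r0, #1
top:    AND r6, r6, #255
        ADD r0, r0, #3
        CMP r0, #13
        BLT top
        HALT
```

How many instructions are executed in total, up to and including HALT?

r5=7
r6=11
r0=1
r6=11&255=11
r0=1+3=4
CMP r0, #13  (cmp 4,13)
BLT top: taken
r6=11&255=11
r0=4+3=7
CMP r0, #13  (cmp 7,13)
BLT top: taken
r6=11&255=11
r0=7+3=10
CMP r0, #13  (cmp 10,13)
BLT top: taken
r6=11&255=11
r0=10+3=13
CMP r0, #13  (cmp 13,13)
BLT top: not taken
halt.
Total executed instructions: 20.

20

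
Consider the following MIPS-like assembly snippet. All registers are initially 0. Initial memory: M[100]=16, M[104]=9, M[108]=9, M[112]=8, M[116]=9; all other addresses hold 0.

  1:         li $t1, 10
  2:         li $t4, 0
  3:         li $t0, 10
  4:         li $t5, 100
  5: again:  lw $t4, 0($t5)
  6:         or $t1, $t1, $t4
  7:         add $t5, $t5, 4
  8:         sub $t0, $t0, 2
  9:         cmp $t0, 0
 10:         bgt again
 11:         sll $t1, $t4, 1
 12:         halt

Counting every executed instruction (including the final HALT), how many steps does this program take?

$t1=10
$t4=0
$t0=10
$t5=100
$t4=M[100]=16
$t1=10|16=26
$t5=100+4=104
$t0=10-2=8
cmp $t0, 0  (cmp 8,0)
bgt again: taken
$t4=M[104]=9
$t1=26|9=27
$t5=104+4=108
$t0=8-2=6
cmp $t0, 0  (cmp 6,0)
bgt again: taken
$t4=M[108]=9
$t1=27|9=27
$t5=108+4=112
$t0=6-2=4
cmp $t0, 0  (cmp 4,0)
bgt again: taken
$t4=M[112]=8
$t1=27|8=27
$t5=112+4=116
$t0=4-2=2
cmp $t0, 0  (cmp 2,0)
bgt again: taken
$t4=M[116]=9
$t1=27|9=27
$t5=116+4=120
$t0=2-2=0
cmp $t0, 0  (cmp 0,0)
bgt again: not taken
$t1=9<<1=18
halt.
Total executed instructions: 36.

36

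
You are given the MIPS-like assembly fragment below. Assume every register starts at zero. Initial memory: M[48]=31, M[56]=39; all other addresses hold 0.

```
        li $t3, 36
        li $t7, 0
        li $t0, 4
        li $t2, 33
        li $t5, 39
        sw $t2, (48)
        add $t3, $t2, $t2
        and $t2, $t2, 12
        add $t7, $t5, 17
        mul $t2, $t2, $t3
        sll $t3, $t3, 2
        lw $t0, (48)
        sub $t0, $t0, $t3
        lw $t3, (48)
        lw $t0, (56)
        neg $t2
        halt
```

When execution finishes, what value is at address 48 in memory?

33

li $t3, 36 → $t3=36
li $t7, 0 → $t7=0
li $t0, 4 → $t0=4
li $t2, 33 → $t2=33
li $t5, 39 → $t5=39
sw $t2, (48) → M[48]=33
add $t3, $t2, $t2 → $t3=33+33=66
and $t2, $t2, 12 → $t2=33&12=0
add $t7, $t5, 17 → $t7=39+17=56
mul $t2, $t2, $t3 → $t2=0*66=0
sll $t3, $t3, 2 → $t3=66<<2=264
lw $t0, (48) → $t0=M[48]=33
sub $t0, $t0, $t3 → $t0=33-264=-231
lw $t3, (48) → $t3=M[48]=33
lw $t0, (56) → $t0=M[56]=39
neg $t2 → $t2=-(0)=0
halt.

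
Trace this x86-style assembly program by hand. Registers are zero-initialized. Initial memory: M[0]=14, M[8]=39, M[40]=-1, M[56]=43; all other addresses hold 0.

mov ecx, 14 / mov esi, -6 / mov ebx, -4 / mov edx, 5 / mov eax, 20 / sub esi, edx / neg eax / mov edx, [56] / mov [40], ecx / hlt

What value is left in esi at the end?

ecx=14
esi=-6
ebx=-4
edx=5
eax=20
esi=(-6)-5=-11
eax=-(20)=-20
edx=M[56]=43
mov [40], ecx → M[40]=14
halt.

-11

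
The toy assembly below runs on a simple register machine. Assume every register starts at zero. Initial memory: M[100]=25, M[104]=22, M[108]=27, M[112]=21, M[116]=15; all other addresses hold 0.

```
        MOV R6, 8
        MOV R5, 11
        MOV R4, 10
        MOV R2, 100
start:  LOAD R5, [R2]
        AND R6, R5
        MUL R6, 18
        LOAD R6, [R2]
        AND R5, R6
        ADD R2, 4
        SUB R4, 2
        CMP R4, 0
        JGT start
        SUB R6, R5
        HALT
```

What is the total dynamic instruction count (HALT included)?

MOV R6, 8 → R6=8
MOV R5, 11 → R5=11
MOV R4, 10 → R4=10
MOV R2, 100 → R2=100
LOAD R5, [R2] → R5=M[100]=25
AND R6, R5 → R6=8&25=8
MUL R6, 18 → R6=8*18=144
LOAD R6, [R2] → R6=M[100]=25
AND R5, R6 → R5=25&25=25
ADD R2, 4 → R2=100+4=104
SUB R4, 2 → R4=10-2=8
CMP R4, 0  (cmp 8,0)
JGT start: taken
LOAD R5, [R2] → R5=M[104]=22
AND R6, R5 → R6=25&22=16
MUL R6, 18 → R6=16*18=288
LOAD R6, [R2] → R6=M[104]=22
AND R5, R6 → R5=22&22=22
ADD R2, 4 → R2=104+4=108
SUB R4, 2 → R4=8-2=6
CMP R4, 0  (cmp 6,0)
JGT start: taken
LOAD R5, [R2] → R5=M[108]=27
AND R6, R5 → R6=22&27=18
MUL R6, 18 → R6=18*18=324
LOAD R6, [R2] → R6=M[108]=27
AND R5, R6 → R5=27&27=27
ADD R2, 4 → R2=108+4=112
SUB R4, 2 → R4=6-2=4
CMP R4, 0  (cmp 4,0)
JGT start: taken
LOAD R5, [R2] → R5=M[112]=21
AND R6, R5 → R6=27&21=17
MUL R6, 18 → R6=17*18=306
LOAD R6, [R2] → R6=M[112]=21
AND R5, R6 → R5=21&21=21
ADD R2, 4 → R2=112+4=116
SUB R4, 2 → R4=4-2=2
CMP R4, 0  (cmp 2,0)
JGT start: taken
LOAD R5, [R2] → R5=M[116]=15
AND R6, R5 → R6=21&15=5
MUL R6, 18 → R6=5*18=90
LOAD R6, [R2] → R6=M[116]=15
AND R5, R6 → R5=15&15=15
ADD R2, 4 → R2=116+4=120
SUB R4, 2 → R4=2-2=0
CMP R4, 0  (cmp 0,0)
JGT start: not taken
SUB R6, R5 → R6=15-15=0
halt.
Total executed instructions: 51.

51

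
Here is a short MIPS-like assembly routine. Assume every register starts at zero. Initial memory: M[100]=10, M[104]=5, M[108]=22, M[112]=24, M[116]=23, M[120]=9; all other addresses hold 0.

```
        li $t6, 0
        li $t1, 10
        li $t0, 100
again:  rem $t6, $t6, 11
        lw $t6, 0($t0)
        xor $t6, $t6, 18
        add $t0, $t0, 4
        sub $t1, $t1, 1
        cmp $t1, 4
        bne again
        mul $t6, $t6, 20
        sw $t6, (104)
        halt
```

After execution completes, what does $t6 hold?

540

after li $t6, 0: $t6=0
after li $t1, 10: $t1=10
after li $t0, 100: $t0=100
after rem $t6, $t6, 11: $t6=0%11=0
after lw $t6, 0($t0): $t6=M[100]=10
after xor $t6, $t6, 18: $t6=10^18=24
after add $t0, $t0, 4: $t0=100+4=104
after sub $t1, $t1, 1: $t1=10-1=9
cmp $t1, 4  (cmp 9,4)
bne again: taken
after rem $t6, $t6, 11: $t6=24%11=2
after lw $t6, 0($t0): $t6=M[104]=5
after xor $t6, $t6, 18: $t6=5^18=23
after add $t0, $t0, 4: $t0=104+4=108
after sub $t1, $t1, 1: $t1=9-1=8
cmp $t1, 4  (cmp 8,4)
bne again: taken
after rem $t6, $t6, 11: $t6=23%11=1
after lw $t6, 0($t0): $t6=M[108]=22
after xor $t6, $t6, 18: $t6=22^18=4
after add $t0, $t0, 4: $t0=108+4=112
after sub $t1, $t1, 1: $t1=8-1=7
cmp $t1, 4  (cmp 7,4)
bne again: taken
after rem $t6, $t6, 11: $t6=4%11=4
after lw $t6, 0($t0): $t6=M[112]=24
after xor $t6, $t6, 18: $t6=24^18=10
after add $t0, $t0, 4: $t0=112+4=116
after sub $t1, $t1, 1: $t1=7-1=6
cmp $t1, 4  (cmp 6,4)
bne again: taken
after rem $t6, $t6, 11: $t6=10%11=10
after lw $t6, 0($t0): $t6=M[116]=23
after xor $t6, $t6, 18: $t6=23^18=5
after add $t0, $t0, 4: $t0=116+4=120
after sub $t1, $t1, 1: $t1=6-1=5
cmp $t1, 4  (cmp 5,4)
bne again: taken
after rem $t6, $t6, 11: $t6=5%11=5
after lw $t6, 0($t0): $t6=M[120]=9
after xor $t6, $t6, 18: $t6=9^18=27
after add $t0, $t0, 4: $t0=120+4=124
after sub $t1, $t1, 1: $t1=5-1=4
cmp $t1, 4  (cmp 4,4)
bne again: not taken
after mul $t6, $t6, 20: $t6=27*20=540
sw $t6, (104) → M[104]=540
halt.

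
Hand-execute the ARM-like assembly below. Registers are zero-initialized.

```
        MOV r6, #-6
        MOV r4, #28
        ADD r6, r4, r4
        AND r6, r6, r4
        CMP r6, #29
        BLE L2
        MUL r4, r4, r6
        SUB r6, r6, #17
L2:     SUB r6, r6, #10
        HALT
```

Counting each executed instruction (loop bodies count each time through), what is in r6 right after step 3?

MOV r6, #-6 → r6=-6
MOV r4, #28 → r4=28
ADD r6, r4, r4 → r6=28+28=56
After step 3: r6 = 56.

56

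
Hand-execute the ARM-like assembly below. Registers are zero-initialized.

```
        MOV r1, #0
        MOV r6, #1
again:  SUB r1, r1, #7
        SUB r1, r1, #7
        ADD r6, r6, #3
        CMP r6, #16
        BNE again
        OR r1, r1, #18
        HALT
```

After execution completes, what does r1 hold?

after MOV r1, #0: r1=0
after MOV r6, #1: r6=1
after SUB r1, r1, #7: r1=0-7=-7
after SUB r1, r1, #7: r1=(-7)-7=-14
after ADD r6, r6, #3: r6=1+3=4
CMP r6, #16  (cmp 4,16)
BNE again: taken
after SUB r1, r1, #7: r1=(-14)-7=-21
after SUB r1, r1, #7: r1=(-21)-7=-28
after ADD r6, r6, #3: r6=4+3=7
CMP r6, #16  (cmp 7,16)
BNE again: taken
after SUB r1, r1, #7: r1=(-28)-7=-35
after SUB r1, r1, #7: r1=(-35)-7=-42
after ADD r6, r6, #3: r6=7+3=10
CMP r6, #16  (cmp 10,16)
BNE again: taken
after SUB r1, r1, #7: r1=(-42)-7=-49
after SUB r1, r1, #7: r1=(-49)-7=-56
after ADD r6, r6, #3: r6=10+3=13
CMP r6, #16  (cmp 13,16)
BNE again: taken
after SUB r1, r1, #7: r1=(-56)-7=-63
after SUB r1, r1, #7: r1=(-63)-7=-70
after ADD r6, r6, #3: r6=13+3=16
CMP r6, #16  (cmp 16,16)
BNE again: not taken
after OR r1, r1, #18: r1=(-70)|18=-70
halt.

-70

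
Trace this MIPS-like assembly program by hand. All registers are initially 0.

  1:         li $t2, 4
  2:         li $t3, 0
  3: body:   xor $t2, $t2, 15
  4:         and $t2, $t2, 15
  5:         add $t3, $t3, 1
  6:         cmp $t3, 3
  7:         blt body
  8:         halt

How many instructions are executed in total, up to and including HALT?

li $t2, 4 → $t2=4
li $t3, 0 → $t3=0
xor $t2, $t2, 15 → $t2=4^15=11
and $t2, $t2, 15 → $t2=11&15=11
add $t3, $t3, 1 → $t3=0+1=1
cmp $t3, 3  (cmp 1,3)
blt body: taken
xor $t2, $t2, 15 → $t2=11^15=4
and $t2, $t2, 15 → $t2=4&15=4
add $t3, $t3, 1 → $t3=1+1=2
cmp $t3, 3  (cmp 2,3)
blt body: taken
xor $t2, $t2, 15 → $t2=4^15=11
and $t2, $t2, 15 → $t2=11&15=11
add $t3, $t3, 1 → $t3=2+1=3
cmp $t3, 3  (cmp 3,3)
blt body: not taken
halt.
Total executed instructions: 18.

18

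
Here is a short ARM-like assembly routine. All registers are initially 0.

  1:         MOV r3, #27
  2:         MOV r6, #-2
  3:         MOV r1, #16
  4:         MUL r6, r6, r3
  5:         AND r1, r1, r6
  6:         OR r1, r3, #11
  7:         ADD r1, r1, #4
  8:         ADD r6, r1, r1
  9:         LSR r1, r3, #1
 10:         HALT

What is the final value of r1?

MOV r3, #27 → r3=27
MOV r6, #-2 → r6=-2
MOV r1, #16 → r1=16
MUL r6, r6, r3 → r6=(-2)*27=-54
AND r1, r1, r6 → r1=16&(-54)=0
OR r1, r3, #11 → r1=27|11=27
ADD r1, r1, #4 → r1=27+4=31
ADD r6, r1, r1 → r6=31+31=62
LSR r1, r3, #1 → r1=27>>1=13
halt.

13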